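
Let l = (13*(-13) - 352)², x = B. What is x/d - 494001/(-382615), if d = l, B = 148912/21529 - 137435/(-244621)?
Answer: 706203941434369375674/546959328405811366435 ≈ 1.2911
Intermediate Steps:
B = 39385840467/5266445509 (B = 148912*(1/21529) - 137435*(-1/244621) = 148912/21529 + 137435/244621 = 39385840467/5266445509 ≈ 7.4786)
x = 39385840467/5266445509 ≈ 7.4786
l = 271441 (l = (-169 - 352)² = (-521)² = 271441)
d = 271441
x/d - 494001/(-382615) = (39385840467/5266445509)/271441 - 494001/(-382615) = (39385840467/5266445509)*(1/271441) - 494001*(-1/382615) = 39385840467/1429529235408469 + 494001/382615 = 706203941434369375674/546959328405811366435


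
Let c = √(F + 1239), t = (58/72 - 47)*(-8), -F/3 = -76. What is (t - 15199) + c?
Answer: -133465/9 + 3*√163 ≈ -14791.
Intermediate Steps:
F = 228 (F = -3*(-76) = 228)
t = 3326/9 (t = (58*(1/72) - 47)*(-8) = (29/36 - 47)*(-8) = -1663/36*(-8) = 3326/9 ≈ 369.56)
c = 3*√163 (c = √(228 + 1239) = √1467 = 3*√163 ≈ 38.301)
(t - 15199) + c = (3326/9 - 15199) + 3*√163 = -133465/9 + 3*√163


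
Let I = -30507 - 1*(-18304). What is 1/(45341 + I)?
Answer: 1/33138 ≈ 3.0177e-5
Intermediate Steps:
I = -12203 (I = -30507 + 18304 = -12203)
1/(45341 + I) = 1/(45341 - 12203) = 1/33138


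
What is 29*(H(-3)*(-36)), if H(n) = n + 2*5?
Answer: -7308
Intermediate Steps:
H(n) = 10 + n (H(n) = n + 10 = 10 + n)
29*(H(-3)*(-36)) = 29*((10 - 3)*(-36)) = 29*(7*(-36)) = 29*(-252) = -7308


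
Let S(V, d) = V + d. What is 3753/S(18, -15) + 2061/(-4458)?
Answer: 1858299/1486 ≈ 1250.5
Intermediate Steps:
3753/S(18, -15) + 2061/(-4458) = 3753/(18 - 15) + 2061/(-4458) = 3753/3 + 2061*(-1/4458) = 3753*(⅓) - 687/1486 = 1251 - 687/1486 = 1858299/1486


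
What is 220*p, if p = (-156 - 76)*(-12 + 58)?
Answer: -2347840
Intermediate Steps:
p = -10672 (p = -232*46 = -10672)
220*p = 220*(-10672) = -2347840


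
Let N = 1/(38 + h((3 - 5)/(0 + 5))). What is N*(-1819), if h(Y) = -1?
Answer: -1819/37 ≈ -49.162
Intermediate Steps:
N = 1/37 (N = 1/(38 - 1) = 1/37 ≈ 0.027027)
N*(-1819) = (1/37)*(-1819) = -1819/37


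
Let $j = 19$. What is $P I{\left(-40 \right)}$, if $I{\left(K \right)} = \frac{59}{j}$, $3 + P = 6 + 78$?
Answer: $\frac{4779}{19} \approx 251.53$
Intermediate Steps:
$P = 81$ ($P = -3 + \left(6 + 78\right) = -3 + 84 = 81$)
$I{\left(K \right)} = \frac{59}{19}$
$P I{\left(-40 \right)} = 81 \cdot \frac{59}{19} = \frac{4779}{19}$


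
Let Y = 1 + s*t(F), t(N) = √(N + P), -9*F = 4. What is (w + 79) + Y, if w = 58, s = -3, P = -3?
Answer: 138 - I*√31 ≈ 138.0 - 5.5678*I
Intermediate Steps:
F = -4/9 (F = -⅑*4 = -4/9 ≈ -0.44444)
t(N) = √(-3 + N) (t(N) = √(N - 3) = √(-3 + N))
Y = 1 - I*√31 (Y = 1 - 3*√(-3 - 4/9) = 1 - I*√31 ≈ 1.0 - 5.5678*I)
(w + 79) + Y = (58 + 79) + (1 - I*√31) = 137 + (1 - I*√31) = 138 - I*√31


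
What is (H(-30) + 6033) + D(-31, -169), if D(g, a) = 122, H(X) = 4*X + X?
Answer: 6005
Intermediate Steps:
H(X) = 5*X
(H(-30) + 6033) + D(-31, -169) = (5*(-30) + 6033) + 122 = (-150 + 6033) + 122 = 5883 + 122 = 6005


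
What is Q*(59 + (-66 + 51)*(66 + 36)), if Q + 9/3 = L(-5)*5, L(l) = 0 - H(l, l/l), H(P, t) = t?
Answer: 11768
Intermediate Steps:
L(l) = -1 (L(l) = 0 - l/l = 0 - 1*1 = 0 - 1 = -1)
Q = -8 (Q = -3 - 1*5 = -3 - 5 = -8)
Q*(59 + (-66 + 51)*(66 + 36)) = -8*(59 + (-66 + 51)*(66 + 36)) = -8*(59 - 15*102) = -8*(59 - 1530) = -8*(-1471) = 11768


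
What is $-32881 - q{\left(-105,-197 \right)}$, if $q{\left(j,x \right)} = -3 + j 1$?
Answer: $-32773$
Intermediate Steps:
$q{\left(j,x \right)} = -3 + j$
$-32881 - q{\left(-105,-197 \right)} = -32881 - \left(-3 - 105\right) = -32881 - -108 = -32881 + 108 = -32773$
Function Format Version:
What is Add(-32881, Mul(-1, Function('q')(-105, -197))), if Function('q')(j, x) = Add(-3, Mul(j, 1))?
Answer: -32773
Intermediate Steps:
Function('q')(j, x) = Add(-3, j)
Add(-32881, Mul(-1, Function('q')(-105, -197))) = Add(-32881, Mul(-1, Add(-3, -105))) = Add(-32881, Mul(-1, -108)) = Add(-32881, 108) = -32773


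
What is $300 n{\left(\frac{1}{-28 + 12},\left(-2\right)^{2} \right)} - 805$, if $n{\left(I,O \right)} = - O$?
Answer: $-2005$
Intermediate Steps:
$300 n{\left(\frac{1}{-28 + 12},\left(-2\right)^{2} \right)} - 805 = 300 \left(- \left(-2\right)^{2}\right) - 805 = 300 \left(\left(-1\right) 4\right) - 805 = 300 \left(-4\right) - 805 = -1200 - 805 = -2005$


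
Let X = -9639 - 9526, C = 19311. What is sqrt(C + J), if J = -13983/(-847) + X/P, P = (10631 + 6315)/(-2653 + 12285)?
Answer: 4*sqrt(224378892211145)/652421 ≈ 91.838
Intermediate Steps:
X = -19165
P = 8473/4816 (P = 16946/9632 = 16946*(1/9632) = 8473/4816 ≈ 1.7593)
J = -78058470121/7176631 (J = -13983/(-847) - 19165/8473/4816 = -13983*(-1/847) - 19165*4816/8473 = 13983/847 - 92298640/8473 = -78058470121/7176631 ≈ -10877.)
sqrt(C + J) = sqrt(19311 - 78058470121/7176631) = sqrt(60529451120/7176631) = 4*sqrt(224378892211145)/652421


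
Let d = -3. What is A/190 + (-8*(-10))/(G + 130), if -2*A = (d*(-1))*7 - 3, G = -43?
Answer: 14417/16530 ≈ 0.87217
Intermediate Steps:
A = -9 (A = -(-3*(-1)*7 - 3)/2 = -(3*7 - 3)/2 = -(21 - 3)/2 = -½*18 = -9)
A/190 + (-8*(-10))/(G + 130) = -9/190 + (-8*(-10))/(-43 + 130) = -9*1/190 + 80/87 = -9/190 + 80*(1/87) = -9/190 + 80/87 = 14417/16530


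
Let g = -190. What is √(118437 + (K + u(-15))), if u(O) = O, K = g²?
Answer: √154522 ≈ 393.09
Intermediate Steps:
K = 36100 (K = (-190)² = 36100)
√(118437 + (K + u(-15))) = √(118437 + (36100 - 15)) = √(118437 + 36085) = √154522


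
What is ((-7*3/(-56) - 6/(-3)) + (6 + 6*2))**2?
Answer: 26569/64 ≈ 415.14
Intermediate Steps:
((-7*3/(-56) - 6/(-3)) + (6 + 6*2))**2 = ((-21*(-1/56) - 6*(-1/3)) + (6 + 12))**2 = ((3/8 + 2) + 18)**2 = (19/8 + 18)**2 = (163/8)**2 = 26569/64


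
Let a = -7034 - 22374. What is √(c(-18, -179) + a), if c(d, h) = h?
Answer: I*√29587 ≈ 172.01*I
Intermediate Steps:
a = -29408
√(c(-18, -179) + a) = √(-179 - 29408) = √(-29587) = I*√29587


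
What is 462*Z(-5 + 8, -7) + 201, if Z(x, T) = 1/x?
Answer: 355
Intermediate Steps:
462*Z(-5 + 8, -7) + 201 = 462/(-5 + 8) + 201 = 462/3 + 201 = 462*(⅓) + 201 = 154 + 201 = 355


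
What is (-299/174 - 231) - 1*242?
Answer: -82601/174 ≈ -474.72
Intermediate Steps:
(-299/174 - 231) - 1*242 = (-299*1/174 - 231) - 242 = (-299/174 - 231) - 242 = -40493/174 - 242 = -82601/174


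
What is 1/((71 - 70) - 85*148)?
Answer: -1/12579 ≈ -7.9498e-5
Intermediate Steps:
1/((71 - 70) - 85*148) = 1/(1 - 12580) = 1/(-12579) = -1/12579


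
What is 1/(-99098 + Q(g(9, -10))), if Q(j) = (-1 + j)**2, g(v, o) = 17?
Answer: -1/98842 ≈ -1.0117e-5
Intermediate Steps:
1/(-99098 + Q(g(9, -10))) = 1/(-99098 + (-1 + 17)**2) = 1/(-99098 + 16**2) = 1/(-99098 + 256) = 1/(-98842) = -1/98842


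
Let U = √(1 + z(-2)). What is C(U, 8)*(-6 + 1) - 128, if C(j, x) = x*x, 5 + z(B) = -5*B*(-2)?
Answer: -448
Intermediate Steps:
z(B) = -5 + 10*B (z(B) = -5 - 5*B*(-2) = -5 + 10*B)
U = 2*I*√6 (U = √(1 + (-5 + 10*(-2))) = √(1 + (-5 - 20)) = √(1 - 25) = √(-24) = 2*I*√6 ≈ 4.899*I)
C(j, x) = x²
C(U, 8)*(-6 + 1) - 128 = 8²*(-6 + 1) - 128 = 64*(-5) - 128 = -320 - 128 = -448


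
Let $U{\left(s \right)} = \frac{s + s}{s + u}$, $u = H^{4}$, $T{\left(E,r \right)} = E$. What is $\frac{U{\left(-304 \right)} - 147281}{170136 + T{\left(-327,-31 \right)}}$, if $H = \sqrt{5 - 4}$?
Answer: $- \frac{44625535}{51452127} \approx -0.86732$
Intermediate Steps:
$H = 1$ ($H = \sqrt{1} = 1$)
$u = 1$ ($u = 1^{4} = 1$)
$U{\left(s \right)} = \frac{2 s}{1 + s}$ ($U{\left(s \right)} = \frac{s + s}{s + 1} = \frac{2 s}{1 + s}$)
$\frac{U{\left(-304 \right)} - 147281}{170136 + T{\left(-327,-31 \right)}} = \frac{2 \left(-304\right) \frac{1}{1 - 304} - 147281}{170136 - 327} = \frac{2 \left(-304\right) \frac{1}{-303} - 147281}{169809} = \left(2 \left(-304\right) \left(- \frac{1}{303}\right) - 147281\right) \frac{1}{169809} = \left(\frac{608}{303} - 147281\right) \frac{1}{169809} = \left(- \frac{44625535}{303}\right) \frac{1}{169809} = - \frac{44625535}{51452127}$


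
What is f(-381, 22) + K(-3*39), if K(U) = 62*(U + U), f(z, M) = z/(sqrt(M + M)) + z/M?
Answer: -319557/22 - 381*sqrt(11)/22 ≈ -14583.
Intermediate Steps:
f(z, M) = z/M + z*sqrt(2)/(2*sqrt(M)) (f(z, M) = z/(sqrt(2*M)) + z/M = z/((sqrt(2)*sqrt(M))) + z/M = z*(sqrt(2)/(2*sqrt(M))) + z/M = z*sqrt(2)/(2*sqrt(M)) + z/M = z/M + z*sqrt(2)/(2*sqrt(M)))
K(U) = 124*U (K(U) = 62*(2*U) = 124*U)
f(-381, 22) + K(-3*39) = (-381/22 + (1/2)*(-381)*sqrt(2)/sqrt(22)) + 124*(-3*39) = (-381*1/22 + (1/2)*(-381)*sqrt(2)*(sqrt(22)/22)) + 124*(-117) = (-381/22 - 381*sqrt(11)/22) - 14508 = -319557/22 - 381*sqrt(11)/22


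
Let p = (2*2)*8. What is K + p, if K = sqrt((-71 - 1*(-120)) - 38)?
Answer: 32 + sqrt(11) ≈ 35.317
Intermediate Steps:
K = sqrt(11) (K = sqrt((-71 + 120) - 38) = sqrt(49 - 38) = sqrt(11) ≈ 3.3166)
p = 32 (p = 4*8 = 32)
K + p = sqrt(11) + 32 = 32 + sqrt(11)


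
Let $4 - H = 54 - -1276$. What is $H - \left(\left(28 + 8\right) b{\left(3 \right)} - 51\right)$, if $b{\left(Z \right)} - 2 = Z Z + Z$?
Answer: $-1779$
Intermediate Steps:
$b{\left(Z \right)} = 2 + Z + Z^{2}$ ($b{\left(Z \right)} = 2 + \left(Z Z + Z\right) = 2 + \left(Z^{2} + Z\right) = 2 + \left(Z + Z^{2}\right) = 2 + Z + Z^{2}$)
$H = -1326$ ($H = 4 - \left(54 - -1276\right) = 4 - \left(54 + 1276\right) = 4 - 1330 = -1326$)
$H - \left(\left(28 + 8\right) b{\left(3 \right)} - 51\right) = -1326 - \left(\left(28 + 8\right) \left(2 + 3 + 3^{2}\right) - 51\right) = -1326 - \left(36 \left(2 + 3 + 9\right) - 51\right) = -1326 - \left(36 \cdot 14 - 51\right) = -1326 - \left(504 - 51\right) = -1326 - 453 = -1779$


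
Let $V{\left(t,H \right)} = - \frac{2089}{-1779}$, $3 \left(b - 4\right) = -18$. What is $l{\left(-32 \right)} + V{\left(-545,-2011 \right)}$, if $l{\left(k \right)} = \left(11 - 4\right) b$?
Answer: $- \frac{22817}{1779} \approx -12.826$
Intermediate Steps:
$b = -2$ ($b = 4 + \frac{1}{3} \left(-18\right) = 4 - 6 = -2$)
$V{\left(t,H \right)} = \frac{2089}{1779}$ ($V{\left(t,H \right)} = \left(-2089\right) \left(- \frac{1}{1779}\right) = \frac{2089}{1779}$)
$l{\left(k \right)} = -14$ ($l{\left(k \right)} = \left(11 - 4\right) \left(-2\right) = 7 \left(-2\right) = -14$)
$l{\left(-32 \right)} + V{\left(-545,-2011 \right)} = -14 + \frac{2089}{1779} = - \frac{22817}{1779}$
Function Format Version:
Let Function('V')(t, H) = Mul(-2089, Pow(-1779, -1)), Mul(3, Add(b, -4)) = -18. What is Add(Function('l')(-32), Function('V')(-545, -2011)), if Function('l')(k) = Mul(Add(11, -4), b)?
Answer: Rational(-22817, 1779) ≈ -12.826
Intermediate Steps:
b = -2 (b = Add(4, Mul(Rational(1, 3), -18)) = Add(4, -6) = -2)
Function('V')(t, H) = Rational(2089, 1779) (Function('V')(t, H) = Mul(-2089, Rational(-1, 1779)) = Rational(2089, 1779))
Function('l')(k) = -14 (Function('l')(k) = Mul(Add(11, -4), -2) = Mul(7, -2) = -14)
Add(Function('l')(-32), Function('V')(-545, -2011)) = Add(-14, Rational(2089, 1779)) = Rational(-22817, 1779)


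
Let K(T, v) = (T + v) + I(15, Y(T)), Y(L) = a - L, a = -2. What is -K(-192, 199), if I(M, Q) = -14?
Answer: 7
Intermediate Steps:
Y(L) = -2 - L
K(T, v) = -14 + T + v (K(T, v) = (T + v) - 14 = -14 + T + v)
-K(-192, 199) = -(-14 - 192 + 199) = -1*(-7) = 7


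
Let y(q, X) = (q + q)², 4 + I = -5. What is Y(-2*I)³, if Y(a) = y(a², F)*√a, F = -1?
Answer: 3998009254208864256*√2 ≈ 5.6540e+18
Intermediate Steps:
I = -9 (I = -4 - 5 = -9)
y(q, X) = 4*q² (y(q, X) = (2*q)² = 4*q²)
Y(a) = 4*a^(9/2) (Y(a) = (4*(a²)²)*√a = (4*a⁴)*√a = 4*a^(9/2))
Y(-2*I)³ = (4*(-2*(-9))^(9/2))³ = (4*18^(9/2))³ = (4*(314928*√2))³ = (1259712*√2)³ = 3998009254208864256*√2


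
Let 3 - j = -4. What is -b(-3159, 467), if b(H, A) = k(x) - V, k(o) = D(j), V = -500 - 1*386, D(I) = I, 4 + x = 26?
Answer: -893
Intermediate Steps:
j = 7 (j = 3 - 1*(-4) = 3 + 4 = 7)
x = 22 (x = -4 + 26 = 22)
V = -886 (V = -500 - 386 = -886)
k(o) = 7
b(H, A) = 893 (b(H, A) = 7 - 1*(-886) = 7 + 886 = 893)
-b(-3159, 467) = -1*893 = -893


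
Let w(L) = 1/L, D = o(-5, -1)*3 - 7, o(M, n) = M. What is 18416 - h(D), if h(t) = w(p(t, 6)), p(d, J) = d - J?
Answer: 515649/28 ≈ 18416.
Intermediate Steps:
D = -22 (D = -5*3 - 7 = -15 - 7 = -22)
h(t) = 1/(-6 + t) (h(t) = 1/(t - 1*6) = 1/(t - 6) = 1/(-6 + t))
18416 - h(D) = 18416 - 1/(-6 - 22) = 18416 - 1/(-28) = 18416 - 1*(-1/28) = 18416 + 1/28 = 515649/28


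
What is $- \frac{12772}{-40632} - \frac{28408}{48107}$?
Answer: $- \frac{134962813}{488670906} \approx -0.27618$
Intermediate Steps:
$- \frac{12772}{-40632} - \frac{28408}{48107} = \left(-12772\right) \left(- \frac{1}{40632}\right) - \frac{28408}{48107} = \frac{3193}{10158} - \frac{28408}{48107} = - \frac{134962813}{488670906}$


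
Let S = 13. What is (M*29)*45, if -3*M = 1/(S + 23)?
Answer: -145/12 ≈ -12.083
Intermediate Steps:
M = -1/108 (M = -1/(3*(13 + 23)) = -1/3/36 = -1/3*1/36 = -1/108 ≈ -0.0092593)
(M*29)*45 = -1/108*29*45 = -29/108*45 = -145/12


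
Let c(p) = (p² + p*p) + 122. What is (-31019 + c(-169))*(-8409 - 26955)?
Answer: -927420900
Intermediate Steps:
c(p) = 122 + 2*p² (c(p) = (p² + p²) + 122 = 2*p² + 122 = 122 + 2*p²)
(-31019 + c(-169))*(-8409 - 26955) = (-31019 + (122 + 2*(-169)²))*(-8409 - 26955) = (-31019 + (122 + 2*28561))*(-35364) = (-31019 + (122 + 57122))*(-35364) = (-31019 + 57244)*(-35364) = 26225*(-35364) = -927420900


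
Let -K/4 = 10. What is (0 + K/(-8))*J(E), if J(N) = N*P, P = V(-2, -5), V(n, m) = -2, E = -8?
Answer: 80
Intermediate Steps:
P = -2
K = -40 (K = -4*10 = -40)
J(N) = -2*N (J(N) = N*(-2) = -2*N)
(0 + K/(-8))*J(E) = (0 - 40/(-8))*(-2*(-8)) = (0 - 40*(-1/8))*16 = (0 + 5)*16 = 5*16 = 80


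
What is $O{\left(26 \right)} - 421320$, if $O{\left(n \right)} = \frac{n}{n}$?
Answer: $-421319$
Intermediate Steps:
$O{\left(n \right)} = 1$
$O{\left(26 \right)} - 421320 = 1 - 421320 = -421319$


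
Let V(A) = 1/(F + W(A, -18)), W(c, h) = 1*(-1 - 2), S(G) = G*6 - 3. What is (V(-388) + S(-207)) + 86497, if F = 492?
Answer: 41688229/489 ≈ 85252.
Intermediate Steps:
S(G) = -3 + 6*G (S(G) = 6*G - 3 = -3 + 6*G)
W(c, h) = -3 (W(c, h) = 1*(-3) = -3)
V(A) = 1/489 (V(A) = 1/(492 - 3) = 1/489)
(V(-388) + S(-207)) + 86497 = (1/489 + (-3 + 6*(-207))) + 86497 = (1/489 + (-3 - 1242)) + 86497 = (1/489 - 1245) + 86497 = -608804/489 + 86497 = 41688229/489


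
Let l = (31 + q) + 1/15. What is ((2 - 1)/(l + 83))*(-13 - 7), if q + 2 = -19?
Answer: -75/349 ≈ -0.21490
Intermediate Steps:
q = -21 (q = -2 - 19 = -21)
l = 151/15 (l = (31 - 21) + 1/15 = 10 + 1/15 = 151/15 ≈ 10.067)
((2 - 1)/(l + 83))*(-13 - 7) = ((2 - 1)/(151/15 + 83))*(-13 - 7) = (1/(1396/15))*(-20) = (1*(15/1396))*(-20) = (15/1396)*(-20) = -75/349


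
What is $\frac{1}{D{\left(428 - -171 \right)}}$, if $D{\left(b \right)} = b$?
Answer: $\frac{1}{599} \approx 0.0016694$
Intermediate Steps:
$\frac{1}{D{\left(428 - -171 \right)}} = \frac{1}{428 - -171} = \frac{1}{428 + 171} = \frac{1}{599}$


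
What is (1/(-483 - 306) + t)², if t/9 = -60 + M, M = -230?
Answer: 4240679422681/622521 ≈ 6.8121e+6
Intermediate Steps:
t = -2610 (t = 9*(-60 - 230) = 9*(-290) = -2610)
(1/(-483 - 306) + t)² = (1/(-483 - 306) - 2610)² = (1/(-789) - 2610)² = (-1/789 - 2610)² = (-2059291/789)² = 4240679422681/622521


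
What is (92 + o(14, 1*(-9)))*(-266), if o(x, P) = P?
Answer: -22078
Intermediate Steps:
(92 + o(14, 1*(-9)))*(-266) = (92 + 1*(-9))*(-266) = (92 - 9)*(-266) = 83*(-266) = -22078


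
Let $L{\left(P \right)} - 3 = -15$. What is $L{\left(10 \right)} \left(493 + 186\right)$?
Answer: $-8148$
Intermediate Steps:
$L{\left(P \right)} = -12$ ($L{\left(P \right)} = 3 - 15 = -12$)
$L{\left(10 \right)} \left(493 + 186\right) = - 12 \left(493 + 186\right) = \left(-12\right) 679 = -8148$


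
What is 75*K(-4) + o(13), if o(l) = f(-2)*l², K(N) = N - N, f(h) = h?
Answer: -338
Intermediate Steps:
K(N) = 0
o(l) = -2*l²
75*K(-4) + o(13) = 75*0 - 2*13² = 0 - 2*169 = 0 - 338 = -338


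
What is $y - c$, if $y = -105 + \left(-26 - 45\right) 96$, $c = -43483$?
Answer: $36562$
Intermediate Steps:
$y = -6921$ ($y = -105 - 6816 = -6921$)
$y - c = -6921 - -43483 = -6921 + 43483 = 36562$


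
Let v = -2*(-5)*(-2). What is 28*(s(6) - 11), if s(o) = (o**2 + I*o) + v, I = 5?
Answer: 980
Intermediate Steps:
v = -20 (v = 10*(-2) = -20)
s(o) = -20 + o**2 + 5*o (s(o) = (o**2 + 5*o) - 20 = -20 + o**2 + 5*o)
28*(s(6) - 11) = 28*((-20 + 6**2 + 5*6) - 11) = 28*((-20 + 36 + 30) - 11) = 28*(46 - 11) = 28*35 = 980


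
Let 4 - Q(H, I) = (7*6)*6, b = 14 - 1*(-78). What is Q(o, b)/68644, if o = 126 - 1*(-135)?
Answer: -62/17161 ≈ -0.0036128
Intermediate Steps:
b = 92 (b = 14 + 78 = 92)
o = 261 (o = 126 + 135 = 261)
Q(H, I) = -248 (Q(H, I) = 4 - 7*6*6 = 4 - 42*6 = 4 - 1*252 = 4 - 252 = -248)
Q(o, b)/68644 = -248/68644 = -248*1/68644 = -62/17161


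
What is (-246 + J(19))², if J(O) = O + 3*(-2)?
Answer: 54289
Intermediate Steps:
J(O) = -6 + O (J(O) = O - 6 = -6 + O)
(-246 + J(19))² = (-246 + (-6 + 19))² = (-246 + 13)² = (-233)² = 54289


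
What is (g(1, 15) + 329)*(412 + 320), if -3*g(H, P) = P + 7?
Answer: 235460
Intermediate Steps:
g(H, P) = -7/3 - P/3 (g(H, P) = -(P + 7)/3 = -(7 + P)/3 = -7/3 - P/3)
(g(1, 15) + 329)*(412 + 320) = ((-7/3 - ⅓*15) + 329)*(412 + 320) = ((-7/3 - 5) + 329)*732 = (-22/3 + 329)*732 = (965/3)*732 = 235460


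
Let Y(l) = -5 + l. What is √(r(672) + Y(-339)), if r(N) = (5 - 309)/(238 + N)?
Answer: 96*I*√7735/455 ≈ 18.556*I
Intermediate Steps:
r(N) = -304/(238 + N)
√(r(672) + Y(-339)) = √(-304/(238 + 672) + (-5 - 339)) = √(-304/910 - 344) = √(-304*1/910 - 344) = √(-152/455 - 344) = √(-156672/455) = 96*I*√7735/455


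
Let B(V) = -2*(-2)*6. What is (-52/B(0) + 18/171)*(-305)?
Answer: 71675/114 ≈ 628.73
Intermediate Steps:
B(V) = 24 (B(V) = 4*6 = 24)
(-52/B(0) + 18/171)*(-305) = (-52/24 + 18/171)*(-305) = (-52*1/24 + 18*(1/171))*(-305) = (-13/6 + 2/19)*(-305) = -235/114*(-305) = 71675/114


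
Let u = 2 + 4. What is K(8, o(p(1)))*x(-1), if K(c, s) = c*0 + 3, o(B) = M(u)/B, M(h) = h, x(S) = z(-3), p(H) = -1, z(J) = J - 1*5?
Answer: -24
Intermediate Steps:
z(J) = -5 + J (z(J) = J - 5 = -5 + J)
u = 6
x(S) = -8 (x(S) = -5 - 3 = -8)
o(B) = 6/B
K(c, s) = 3 (K(c, s) = 0 + 3 = 3)
K(8, o(p(1)))*x(-1) = 3*(-8) = -24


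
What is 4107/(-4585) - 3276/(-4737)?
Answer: -1478133/7239715 ≈ -0.20417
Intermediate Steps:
4107/(-4585) - 3276/(-4737) = 4107*(-1/4585) - 3276*(-1/4737) = -4107/4585 + 1092/1579 = -1478133/7239715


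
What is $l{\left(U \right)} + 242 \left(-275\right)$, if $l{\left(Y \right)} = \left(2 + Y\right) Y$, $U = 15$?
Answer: $-66295$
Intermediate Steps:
$l{\left(Y \right)} = Y \left(2 + Y\right)$
$l{\left(U \right)} + 242 \left(-275\right) = 15 \left(2 + 15\right) + 242 \left(-275\right) = 15 \cdot 17 - 66550 = 255 - 66550 = -66295$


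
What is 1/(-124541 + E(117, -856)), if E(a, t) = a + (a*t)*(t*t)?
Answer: -1/73385100296 ≈ -1.3627e-11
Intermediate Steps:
E(a, t) = a + a*t³ (E(a, t) = a + (a*t)*t² = a + a*t³)
1/(-124541 + E(117, -856)) = 1/(-124541 + 117*(1 + (-856)³)) = 1/(-124541 + 117*(1 - 627222016)) = 1/(-124541 + 117*(-627222015)) = 1/(-124541 - 73384975755) = 1/(-73385100296) = -1/73385100296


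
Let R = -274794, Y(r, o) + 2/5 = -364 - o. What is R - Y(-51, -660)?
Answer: -1375448/5 ≈ -2.7509e+5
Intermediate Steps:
Y(r, o) = -1822/5 - o (Y(r, o) = -⅖ + (-364 - o) = -1822/5 - o)
R - Y(-51, -660) = -274794 - (-1822/5 - 1*(-660)) = -274794 - (-1822/5 + 660) = -274794 - 1*1478/5 = -274794 - 1478/5 = -1375448/5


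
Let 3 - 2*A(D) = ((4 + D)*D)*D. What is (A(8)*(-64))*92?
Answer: 2252160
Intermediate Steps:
A(D) = 3/2 - D²*(4 + D)/2 (A(D) = 3/2 - (4 + D)*D*D/2 = 3/2 - D*(4 + D)*D/2 = 3/2 - D²*(4 + D)/2)
(A(8)*(-64))*92 = ((3/2 - 2*8² - ½*8³)*(-64))*92 = ((3/2 - 2*64 - ½*512)*(-64))*92 = ((3/2 - 128 - 256)*(-64))*92 = -765/2*(-64)*92 = 24480*92 = 2252160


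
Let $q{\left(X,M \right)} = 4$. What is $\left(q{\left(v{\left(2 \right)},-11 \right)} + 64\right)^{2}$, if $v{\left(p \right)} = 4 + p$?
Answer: $4624$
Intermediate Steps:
$\left(q{\left(v{\left(2 \right)},-11 \right)} + 64\right)^{2} = \left(4 + 64\right)^{2} = 68^{2} = 4624$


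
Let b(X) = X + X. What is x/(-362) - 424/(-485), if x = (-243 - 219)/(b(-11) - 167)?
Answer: 685361/790065 ≈ 0.86747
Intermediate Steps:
b(X) = 2*X
x = 22/9 (x = (-243 - 219)/(2*(-11) - 167) = -462/(-22 - 167) = -462/(-189) = -462*(-1/189) = 22/9 ≈ 2.4444)
x/(-362) - 424/(-485) = (22/9)/(-362) - 424/(-485) = (22/9)*(-1/362) - 424*(-1/485) = -11/1629 + 424/485 = 685361/790065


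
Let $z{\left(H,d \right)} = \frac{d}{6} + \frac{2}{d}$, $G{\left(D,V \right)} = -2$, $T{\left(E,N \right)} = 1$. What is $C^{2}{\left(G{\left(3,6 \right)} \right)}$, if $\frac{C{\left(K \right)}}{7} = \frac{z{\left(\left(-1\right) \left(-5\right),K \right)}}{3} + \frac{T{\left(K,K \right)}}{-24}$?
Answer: $\frac{60025}{5184} \approx 11.579$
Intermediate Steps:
$z{\left(H,d \right)} = \frac{2}{d} + \frac{d}{6}$ ($z{\left(H,d \right)} = d \frac{1}{6} + \frac{2}{d} = \frac{d}{6} + \frac{2}{d} = \frac{2}{d} + \frac{d}{6}$)
$C{\left(K \right)} = - \frac{7}{24} + \frac{7 K}{18} + \frac{14}{3 K}$ ($C{\left(K \right)} = 7 \left(\frac{\frac{2}{K} + \frac{K}{6}}{3} + 1 \frac{1}{-24}\right) = 7 \left(\left(\frac{2}{K} + \frac{K}{6}\right) \frac{1}{3} + 1 \left(- \frac{1}{24}\right)\right) = 7 \left(\left(\frac{K}{18} + \frac{2}{3 K}\right) - \frac{1}{24}\right) = 7 \left(- \frac{1}{24} + \frac{K}{18} + \frac{2}{3 K}\right) = - \frac{7}{24} + \frac{7 K}{18} + \frac{14}{3 K}$)
$C^{2}{\left(G{\left(3,6 \right)} \right)} = \left(\frac{7 \left(48 - -6 + 4 \left(-2\right)^{2}\right)}{72 \left(-2\right)}\right)^{2} = \left(\frac{7}{72} \left(- \frac{1}{2}\right) \left(48 + 6 + 4 \cdot 4\right)\right)^{2} = \left(\frac{7}{72} \left(- \frac{1}{2}\right) \left(48 + 6 + 16\right)\right)^{2} = \left(\frac{7}{72} \left(- \frac{1}{2}\right) 70\right)^{2} = \left(- \frac{245}{72}\right)^{2} = \frac{60025}{5184}$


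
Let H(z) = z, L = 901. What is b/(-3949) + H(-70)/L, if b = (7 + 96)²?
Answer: -9835139/3558049 ≈ -2.7642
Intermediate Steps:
b = 10609 (b = 103² = 10609)
b/(-3949) + H(-70)/L = 10609/(-3949) - 70/901 = 10609*(-1/3949) - 70*1/901 = -10609/3949 - 70/901 = -9835139/3558049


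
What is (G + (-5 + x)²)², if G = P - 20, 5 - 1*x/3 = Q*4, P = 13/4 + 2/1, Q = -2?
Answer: 20839225/16 ≈ 1.3025e+6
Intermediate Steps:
P = 21/4 (P = 13*(¼) + 2*1 = 13/4 + 2 = 21/4 ≈ 5.2500)
x = 39 (x = 15 - (-6)*4 = 15 - 3*(-8) = 15 + 24 = 39)
G = -59/4 (G = 21/4 - 20 = -59/4 ≈ -14.750)
(G + (-5 + x)²)² = (-59/4 + (-5 + 39)²)² = (-59/4 + 34²)² = (-59/4 + 1156)² = (4565/4)² = 20839225/16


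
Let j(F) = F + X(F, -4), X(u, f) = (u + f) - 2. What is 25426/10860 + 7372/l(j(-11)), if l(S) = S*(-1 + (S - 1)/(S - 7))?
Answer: 1392048/905 ≈ 1538.2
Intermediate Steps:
X(u, f) = -2 + f + u (X(u, f) = (f + u) - 2 = -2 + f + u)
j(F) = -6 + 2*F (j(F) = F + (-2 - 4 + F) = F + (-6 + F) = -6 + 2*F)
l(S) = S*(-1 + (-1 + S)/(-7 + S))
25426/10860 + 7372/l(j(-11)) = 25426/10860 + 7372/((6*(-6 + 2*(-11))/(-7 + (-6 + 2*(-11))))) = 25426*(1/10860) + 7372/((6*(-6 - 22)/(-7 + (-6 - 22)))) = 12713/5430 + 7372/((6*(-28)/(-7 - 28))) = 12713/5430 + 7372/((6*(-28)/(-35))) = 12713/5430 + 7372/((6*(-28)*(-1/35))) = 12713/5430 + 7372/(24/5) = 12713/5430 + 7372*(5/24) = 12713/5430 + 9215/6 = 1392048/905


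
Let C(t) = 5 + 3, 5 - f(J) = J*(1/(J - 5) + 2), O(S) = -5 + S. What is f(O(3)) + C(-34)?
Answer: 117/7 ≈ 16.714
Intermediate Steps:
f(J) = 5 - J*(2 + 1/(-5 + J)) (f(J) = 5 - J*(1/(J - 5) + 2) = 5 - J*(1/(-5 + J) + 2) = 5 - J*(2 + 1/(-5 + J)))
C(t) = 8
f(O(3)) + C(-34) = (-25 - 2*(-5 + 3)**2 + 14*(-5 + 3))/(-5 + (-5 + 3)) + 8 = (-25 - 2*(-2)**2 + 14*(-2))/(-5 - 2) + 8 = (-25 - 2*4 - 28)/(-7) + 8 = -(-25 - 8 - 28)/7 + 8 = -1/7*(-61) + 8 = 61/7 + 8 = 117/7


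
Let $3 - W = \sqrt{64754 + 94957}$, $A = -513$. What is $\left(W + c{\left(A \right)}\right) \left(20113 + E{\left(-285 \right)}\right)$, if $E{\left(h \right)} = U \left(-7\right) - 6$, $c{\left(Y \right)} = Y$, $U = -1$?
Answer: $-10258140 - 20114 \sqrt{159711} \approx -1.8296 \cdot 10^{7}$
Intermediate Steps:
$W = 3 - \sqrt{159711}$ ($W = 3 - \sqrt{64754 + 94957} = 3 - \sqrt{159711} \approx -396.64$)
$E{\left(h \right)} = 1$ ($E{\left(h \right)} = \left(-1\right) \left(-7\right) - 6 = 7 - 6 = 1$)
$\left(W + c{\left(A \right)}\right) \left(20113 + E{\left(-285 \right)}\right) = \left(\left(3 - \sqrt{159711}\right) - 513\right) \left(20113 + 1\right) = \left(-510 - \sqrt{159711}\right) 20114 = -10258140 - 20114 \sqrt{159711}$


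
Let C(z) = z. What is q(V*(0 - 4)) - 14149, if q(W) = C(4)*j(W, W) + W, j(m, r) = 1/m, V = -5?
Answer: -70644/5 ≈ -14129.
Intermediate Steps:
q(W) = W + 4/W (q(W) = 4/W + W = W + 4/W)
q(V*(0 - 4)) - 14149 = (-5*(0 - 4) + 4/((-5*(0 - 4)))) - 14149 = (-5*(-4) + 4/((-5*(-4)))) - 14149 = (20 + 4/20) - 14149 = (20 + 4*(1/20)) - 14149 = (20 + ⅕) - 14149 = 101/5 - 14149 = -70644/5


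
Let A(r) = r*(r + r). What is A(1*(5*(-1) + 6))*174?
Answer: 348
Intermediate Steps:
A(r) = 2*r² (A(r) = r*(2*r) = 2*r²)
A(1*(5*(-1) + 6))*174 = (2*(1*(5*(-1) + 6))²)*174 = (2*(1*(-5 + 6))²)*174 = (2*(1*1)²)*174 = (2*1²)*174 = (2*1)*174 = 2*174 = 348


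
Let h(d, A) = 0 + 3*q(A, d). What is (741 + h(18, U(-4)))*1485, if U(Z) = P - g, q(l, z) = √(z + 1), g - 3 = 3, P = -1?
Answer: 1100385 + 4455*√19 ≈ 1.1198e+6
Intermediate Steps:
g = 6 (g = 3 + 3 = 6)
q(l, z) = √(1 + z)
U(Z) = -7 (U(Z) = -1 - 1*6 = -1 - 6 = -7)
h(d, A) = 3*√(1 + d) (h(d, A) = 0 + 3*√(1 + d) = 3*√(1 + d))
(741 + h(18, U(-4)))*1485 = (741 + 3*√(1 + 18))*1485 = (741 + 3*√19)*1485 = 1100385 + 4455*√19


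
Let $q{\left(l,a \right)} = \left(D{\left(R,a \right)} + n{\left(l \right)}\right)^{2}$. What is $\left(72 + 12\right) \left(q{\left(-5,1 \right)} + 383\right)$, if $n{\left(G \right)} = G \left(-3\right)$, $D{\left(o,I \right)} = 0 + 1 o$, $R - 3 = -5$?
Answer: $46368$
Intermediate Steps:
$R = -2$ ($R = 3 - 5 = -2$)
$D{\left(o,I \right)} = o$ ($D{\left(o,I \right)} = 0 + o = o$)
$n{\left(G \right)} = - 3 G$
$q{\left(l,a \right)} = \left(-2 - 3 l\right)^{2}$
$\left(72 + 12\right) \left(q{\left(-5,1 \right)} + 383\right) = \left(72 + 12\right) \left(\left(2 + 3 \left(-5\right)\right)^{2} + 383\right) = 84 \left(\left(2 - 15\right)^{2} + 383\right) = 84 \left(\left(-13\right)^{2} + 383\right) = 84 \left(169 + 383\right) = 84 \cdot 552 = 46368$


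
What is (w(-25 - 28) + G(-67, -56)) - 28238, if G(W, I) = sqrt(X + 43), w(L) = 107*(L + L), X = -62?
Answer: -39580 + I*sqrt(19) ≈ -39580.0 + 4.3589*I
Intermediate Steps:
w(L) = 214*L (w(L) = 107*(2*L) = 214*L)
G(W, I) = I*sqrt(19) (G(W, I) = sqrt(-62 + 43) = sqrt(-19) = I*sqrt(19))
(w(-25 - 28) + G(-67, -56)) - 28238 = (214*(-25 - 28) + I*sqrt(19)) - 28238 = (214*(-53) + I*sqrt(19)) - 28238 = (-11342 + I*sqrt(19)) - 28238 = -39580 + I*sqrt(19)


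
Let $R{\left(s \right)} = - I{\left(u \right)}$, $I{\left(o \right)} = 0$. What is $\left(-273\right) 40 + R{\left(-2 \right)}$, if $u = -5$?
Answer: $-10920$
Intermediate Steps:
$R{\left(s \right)} = 0$ ($R{\left(s \right)} = \left(-1\right) 0 = 0$)
$\left(-273\right) 40 + R{\left(-2 \right)} = \left(-273\right) 40 + 0 = -10920 + 0 = -10920$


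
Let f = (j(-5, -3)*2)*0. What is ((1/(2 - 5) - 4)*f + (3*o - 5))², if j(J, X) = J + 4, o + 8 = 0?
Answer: 841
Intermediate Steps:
o = -8 (o = -8 + 0 = -8)
j(J, X) = 4 + J
f = 0 (f = ((4 - 5)*2)*0 = -1*2*0 = -2*0 = 0)
((1/(2 - 5) - 4)*f + (3*o - 5))² = ((1/(2 - 5) - 4)*0 + (3*(-8) - 5))² = ((1/(-3) - 4)*0 + (-24 - 5))² = ((-⅓ - 4)*0 - 29)² = (-13/3*0 - 29)² = (0 - 29)² = (-29)² = 841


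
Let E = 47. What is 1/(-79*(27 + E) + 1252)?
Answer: -1/4594 ≈ -0.00021768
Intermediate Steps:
1/(-79*(27 + E) + 1252) = 1/(-79*(27 + 47) + 1252) = 1/(-79*74 + 1252) = 1/(-5846 + 1252) = 1/(-4594) = -1/4594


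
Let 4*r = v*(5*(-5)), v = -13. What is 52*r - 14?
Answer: 4211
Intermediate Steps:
r = 325/4 (r = (-65*(-5))/4 = (-13*(-25))/4 = (¼)*325 = 325/4 ≈ 81.250)
52*r - 14 = 52*(325/4) - 14 = 4225 - 14 = 4211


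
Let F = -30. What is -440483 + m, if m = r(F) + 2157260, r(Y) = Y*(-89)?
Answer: 1719447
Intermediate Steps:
r(Y) = -89*Y
m = 2159930 (m = -89*(-30) + 2157260 = 2670 + 2157260 = 2159930)
-440483 + m = -440483 + 2159930 = 1719447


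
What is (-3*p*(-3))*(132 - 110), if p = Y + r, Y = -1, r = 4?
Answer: 594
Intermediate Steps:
p = 3 (p = -1 + 4 = 3)
(-3*p*(-3))*(132 - 110) = (-3*3*(-3))*(132 - 110) = -9*(-3)*22 = 27*22 = 594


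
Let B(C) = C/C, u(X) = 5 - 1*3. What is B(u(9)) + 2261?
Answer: 2262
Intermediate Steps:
u(X) = 2 (u(X) = 5 - 3 = 2)
B(C) = 1
B(u(9)) + 2261 = 1 + 2261 = 2262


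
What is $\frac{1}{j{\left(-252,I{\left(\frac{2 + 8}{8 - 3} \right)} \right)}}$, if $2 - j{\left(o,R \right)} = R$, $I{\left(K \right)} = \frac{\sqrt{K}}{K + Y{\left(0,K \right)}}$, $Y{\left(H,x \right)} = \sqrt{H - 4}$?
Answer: $\frac{4}{8 - \sqrt{2} \left(1 - i\right)} \approx 0.5806 - 0.12468 i$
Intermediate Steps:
$Y{\left(H,x \right)} = \sqrt{-4 + H}$
$I{\left(K \right)} = \frac{\sqrt{K}}{K + 2 i}$ ($I{\left(K \right)} = \frac{\sqrt{K}}{K + \sqrt{-4 + 0}} = \frac{\sqrt{K}}{K + \sqrt{-4}} = \frac{\sqrt{K}}{K + 2 i}$)
$j{\left(o,R \right)} = 2 - R$
$\frac{1}{j{\left(-252,I{\left(\frac{2 + 8}{8 - 3} \right)} \right)}} = \frac{1}{2 - \frac{\sqrt{\frac{2 + 8}{8 - 3}}}{\frac{2 + 8}{8 - 3} + 2 i}} = \frac{1}{2 - \frac{\sqrt{\frac{10}{5}}}{\frac{10}{5} + 2 i}} = \frac{1}{2 - \frac{\sqrt{10 \cdot \frac{1}{5}}}{10 \cdot \frac{1}{5} + 2 i}} = \frac{1}{2 - \frac{\sqrt{2}}{2 + 2 i}} = \frac{1}{2 - \sqrt{2} \frac{2 - 2 i}{8}} = \frac{1}{2 - \frac{\sqrt{2} \left(2 - 2 i\right)}{8}}$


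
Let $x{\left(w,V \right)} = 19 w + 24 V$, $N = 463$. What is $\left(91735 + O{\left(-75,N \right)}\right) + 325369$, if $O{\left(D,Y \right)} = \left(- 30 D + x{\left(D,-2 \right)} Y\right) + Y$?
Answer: $-262182$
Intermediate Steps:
$O{\left(D,Y \right)} = Y - 30 D + Y \left(-48 + 19 D\right)$ ($O{\left(D,Y \right)} = \left(- 30 D + \left(19 D + 24 \left(-2\right)\right) Y\right) + Y = \left(- 30 D + \left(19 D - 48\right) Y\right) + Y = \left(- 30 D + \left(-48 + 19 D\right) Y\right) + Y = \left(- 30 D + Y \left(-48 + 19 D\right)\right) + Y = Y - 30 D + Y \left(-48 + 19 D\right)$)
$\left(91735 + O{\left(-75,N \right)}\right) + 325369 = \left(91735 + \left(463 - -2250 + 463 \left(-48 + 19 \left(-75\right)\right)\right)\right) + 325369 = \left(91735 + \left(463 + 2250 + 463 \left(-48 - 1425\right)\right)\right) + 325369 = \left(91735 + \left(463 + 2250 + 463 \left(-1473\right)\right)\right) + 325369 = \left(91735 + \left(463 + 2250 - 681999\right)\right) + 325369 = \left(91735 - 679286\right) + 325369 = -587551 + 325369 = -262182$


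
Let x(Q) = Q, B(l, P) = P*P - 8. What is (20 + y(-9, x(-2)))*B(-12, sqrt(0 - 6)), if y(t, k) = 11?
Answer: -434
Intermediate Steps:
B(l, P) = -8 + P**2 (B(l, P) = P**2 - 8 = -8 + P**2)
(20 + y(-9, x(-2)))*B(-12, sqrt(0 - 6)) = (20 + 11)*(-8 + (sqrt(0 - 6))**2) = 31*(-8 + (sqrt(-6))**2) = 31*(-8 + (I*sqrt(6))**2) = 31*(-8 - 6) = 31*(-14) = -434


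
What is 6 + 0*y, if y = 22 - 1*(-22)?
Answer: 6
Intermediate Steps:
y = 44 (y = 22 + 22 = 44)
6 + 0*y = 6 + 0*44 = 6 + 0 = 6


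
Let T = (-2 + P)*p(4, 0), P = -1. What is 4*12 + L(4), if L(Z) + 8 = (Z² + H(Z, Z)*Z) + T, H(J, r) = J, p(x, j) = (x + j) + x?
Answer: 48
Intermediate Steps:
p(x, j) = j + 2*x (p(x, j) = (j + x) + x = j + 2*x)
T = -24 (T = (-2 - 1)*(0 + 2*4) = -3*(0 + 8) = -3*8 = -24)
L(Z) = -32 + 2*Z² (L(Z) = -8 + ((Z² + Z*Z) - 24) = -8 + ((Z² + Z²) - 24) = -8 + (2*Z² - 24) = -8 + (-24 + 2*Z²) = -32 + 2*Z²)
4*12 + L(4) = 4*12 + (-32 + 2*4²) = 48 + (-32 + 2*16) = 48 + (-32 + 32) = 48 + 0 = 48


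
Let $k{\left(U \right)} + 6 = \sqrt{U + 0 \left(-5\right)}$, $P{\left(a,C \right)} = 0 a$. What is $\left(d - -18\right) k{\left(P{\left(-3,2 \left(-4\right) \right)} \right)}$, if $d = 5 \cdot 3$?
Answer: $-198$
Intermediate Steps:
$P{\left(a,C \right)} = 0$
$d = 15$
$k{\left(U \right)} = -6 + \sqrt{U}$ ($k{\left(U \right)} = -6 + \sqrt{U + 0 \left(-5\right)} = -6 + \sqrt{U + 0} = -6 + \sqrt{U}$)
$\left(d - -18\right) k{\left(P{\left(-3,2 \left(-4\right) \right)} \right)} = \left(15 - -18\right) \left(-6 + \sqrt{0}\right) = \left(15 + 18\right) \left(-6 + 0\right) = 33 \left(-6\right) = -198$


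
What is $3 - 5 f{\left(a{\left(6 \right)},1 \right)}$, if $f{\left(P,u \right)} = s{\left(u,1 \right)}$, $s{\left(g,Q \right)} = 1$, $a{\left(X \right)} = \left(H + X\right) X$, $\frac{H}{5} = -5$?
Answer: $-2$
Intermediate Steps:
$H = -25$ ($H = 5 \left(-5\right) = -25$)
$a{\left(X \right)} = X \left(-25 + X\right)$ ($a{\left(X \right)} = \left(-25 + X\right) X = X \left(-25 + X\right)$)
$f{\left(P,u \right)} = 1$
$3 - 5 f{\left(a{\left(6 \right)},1 \right)} = 3 - 5 = -2$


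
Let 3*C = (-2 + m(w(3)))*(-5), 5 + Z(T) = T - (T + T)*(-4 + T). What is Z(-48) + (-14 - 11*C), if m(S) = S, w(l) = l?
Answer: -15122/3 ≈ -5040.7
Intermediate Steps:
Z(T) = -5 + T - 2*T*(-4 + T) (Z(T) = -5 + (T - (T + T)*(-4 + T)) = -5 + (T - 2*T*(-4 + T)) = -5 + T - 2*T*(-4 + T))
C = -5/3 (C = ((-2 + 3)*(-5))/3 = (1*(-5))/3 = (1/3)*(-5) = -5/3 ≈ -1.6667)
Z(-48) + (-14 - 11*C) = (-5 - 2*(-48)**2 + 9*(-48)) + (-14 - 11*(-5/3)) = (-5 - 2*2304 - 432) + (-14 + 55/3) = (-5 - 4608 - 432) + 13/3 = -5045 + 13/3 = -15122/3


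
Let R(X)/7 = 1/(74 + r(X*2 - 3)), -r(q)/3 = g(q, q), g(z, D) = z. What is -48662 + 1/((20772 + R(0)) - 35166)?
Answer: -58136248173/1194695 ≈ -48662.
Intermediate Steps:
r(q) = -3*q
R(X) = 7/(83 - 6*X) (R(X) = 7/(74 - 3*(X*2 - 3)) = 7/(74 - 3*(2*X - 3)) = 7/(74 - 3*(-3 + 2*X)) = 7/(74 + (9 - 6*X)) = 7/(83 - 6*X))
-48662 + 1/((20772 + R(0)) - 35166) = -48662 + 1/((20772 - 7/(-83 + 6*0)) - 35166) = -48662 + 1/((20772 - 7/(-83 + 0)) - 35166) = -48662 + 1/((20772 - 7/(-83)) - 35166) = -48662 + 1/((20772 - 7*(-1/83)) - 35166) = -48662 + 1/((20772 + 7/83) - 35166) = -48662 + 1/(1724083/83 - 35166) = -48662 + 1/(-1194695/83) = -48662 - 83/1194695 = -58136248173/1194695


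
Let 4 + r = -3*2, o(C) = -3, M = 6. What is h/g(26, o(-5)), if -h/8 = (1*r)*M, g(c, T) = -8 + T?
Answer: -480/11 ≈ -43.636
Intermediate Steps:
r = -10 (r = -4 - 3*2 = -4 - 6 = -10)
h = 480 (h = -8*1*(-10)*6 = -(-80)*6 = -8*(-60) = 480)
h/g(26, o(-5)) = 480/(-8 - 3) = 480/(-11) = 480*(-1/11) = -480/11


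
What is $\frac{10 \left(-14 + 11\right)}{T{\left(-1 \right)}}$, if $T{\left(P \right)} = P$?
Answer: $30$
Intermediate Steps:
$\frac{10 \left(-14 + 11\right)}{T{\left(-1 \right)}} = \frac{10 \left(-14 + 11\right)}{-1} = 10 \left(-3\right) \left(-1\right) = \left(-30\right) \left(-1\right) = 30$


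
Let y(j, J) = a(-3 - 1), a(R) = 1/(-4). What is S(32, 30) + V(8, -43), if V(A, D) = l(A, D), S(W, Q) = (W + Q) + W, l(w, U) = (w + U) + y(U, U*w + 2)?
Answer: 235/4 ≈ 58.750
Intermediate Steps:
a(R) = -¼
y(j, J) = -¼
l(w, U) = -¼ + U + w (l(w, U) = (w + U) - ¼ = (U + w) - ¼ = -¼ + U + w)
S(W, Q) = Q + 2*W (S(W, Q) = (Q + W) + W = Q + 2*W)
V(A, D) = -¼ + A + D (V(A, D) = -¼ + D + A = -¼ + A + D)
S(32, 30) + V(8, -43) = (30 + 2*32) + (-¼ + 8 - 43) = (30 + 64) - 141/4 = 94 - 141/4 = 235/4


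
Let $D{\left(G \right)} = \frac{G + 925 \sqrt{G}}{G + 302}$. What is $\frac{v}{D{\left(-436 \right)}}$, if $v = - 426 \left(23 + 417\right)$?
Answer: $- \frac{25116960}{856061} - \frac{11616594000 i \sqrt{109}}{93310649} \approx -29.34 - 1299.8 i$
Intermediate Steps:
$D{\left(G \right)} = \frac{G + 925 \sqrt{G}}{302 + G}$
$v = -187440$ ($v = \left(-426\right) 440 = -187440$)
$\frac{v}{D{\left(-436 \right)}} = - \frac{187440}{\frac{1}{302 - 436} \left(-436 + 925 \sqrt{-436}\right)} = - \frac{187440}{\frac{1}{-134} \left(-436 + 925 \cdot 2 i \sqrt{109}\right)} = - \frac{187440}{\left(- \frac{1}{134}\right) \left(-436 + 1850 i \sqrt{109}\right)} = - \frac{187440}{\frac{218}{67} - \frac{925 i \sqrt{109}}{67}}$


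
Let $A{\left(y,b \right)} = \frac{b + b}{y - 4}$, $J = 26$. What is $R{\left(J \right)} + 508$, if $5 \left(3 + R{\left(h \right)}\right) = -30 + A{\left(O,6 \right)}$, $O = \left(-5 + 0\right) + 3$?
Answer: $\frac{2493}{5} \approx 498.6$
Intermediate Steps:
$O = -2$ ($O = -5 + 3 = -2$)
$A{\left(y,b \right)} = \frac{2 b}{-4 + y}$
$R{\left(h \right)} = - \frac{47}{5}$ ($R{\left(h \right)} = -3 + \frac{-30 + 2 \cdot 6 \frac{1}{-4 - 2}}{5} = -3 + \frac{-30 + 2 \cdot 6 \frac{1}{-6}}{5} = -3 + \frac{-30 + 2 \cdot 6 \left(- \frac{1}{6}\right)}{5} = -3 + \frac{-30 - 2}{5} = -3 + \frac{1}{5} \left(-32\right) = -3 - \frac{32}{5} = - \frac{47}{5}$)
$R{\left(J \right)} + 508 = - \frac{47}{5} + 508 = \frac{2493}{5}$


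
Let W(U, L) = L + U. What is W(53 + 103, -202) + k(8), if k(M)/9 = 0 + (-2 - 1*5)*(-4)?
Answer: 206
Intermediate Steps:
k(M) = 252 (k(M) = 9*(0 + (-2 - 1*5)*(-4)) = 9*(0 + (-2 - 5)*(-4)) = 9*(0 - 7*(-4)) = 9*(0 + 28) = 9*28 = 252)
W(53 + 103, -202) + k(8) = (-202 + (53 + 103)) + 252 = (-202 + 156) + 252 = -46 + 252 = 206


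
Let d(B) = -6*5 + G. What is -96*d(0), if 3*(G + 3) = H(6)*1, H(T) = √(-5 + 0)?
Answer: 3168 - 32*I*√5 ≈ 3168.0 - 71.554*I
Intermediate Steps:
H(T) = I*√5 (H(T) = √(-5) = I*√5)
G = -3 + I*√5/3 (G = -3 + ((I*√5)*1)/3 = -3 + (I*√5)/3 = -3 + I*√5/3 ≈ -3.0 + 0.74536*I)
d(B) = -33 + I*√5/3 (d(B) = -6*5 + (-3 + I*√5/3) = -3*10 + (-3 + I*√5/3) = -30 + (-3 + I*√5/3) = -33 + I*√5/3)
-96*d(0) = -96*(-33 + I*√5/3) = 3168 - 32*I*√5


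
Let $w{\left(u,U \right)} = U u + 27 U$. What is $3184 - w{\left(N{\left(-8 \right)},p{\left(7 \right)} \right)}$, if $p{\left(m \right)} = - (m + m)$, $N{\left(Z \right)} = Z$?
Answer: $3450$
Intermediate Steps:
$p{\left(m \right)} = - 2 m$
$w{\left(u,U \right)} = 27 U + U u$
$3184 - w{\left(N{\left(-8 \right)},p{\left(7 \right)} \right)} = 3184 - \left(-2\right) 7 \left(27 - 8\right) = 3184 - \left(-14\right) 19 = 3184 - -266 = 3184 + 266 = 3450$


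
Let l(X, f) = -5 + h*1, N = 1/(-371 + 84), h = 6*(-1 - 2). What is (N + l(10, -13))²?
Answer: 43586404/82369 ≈ 529.16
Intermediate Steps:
h = -18 (h = 6*(-3) = -18)
N = -1/287 (N = 1/(-287) = -1/287 ≈ -0.0034843)
l(X, f) = -23 (l(X, f) = -5 - 18*1 = -5 - 18 = -23)
(N + l(10, -13))² = (-1/287 - 23)² = (-6602/287)² = 43586404/82369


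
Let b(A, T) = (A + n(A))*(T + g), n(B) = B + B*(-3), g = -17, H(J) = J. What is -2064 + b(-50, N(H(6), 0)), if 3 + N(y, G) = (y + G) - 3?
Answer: -2914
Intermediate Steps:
N(y, G) = -6 + G + y (N(y, G) = -3 + ((y + G) - 3) = -3 + ((G + y) - 3) = -3 + (-3 + G + y) = -6 + G + y)
n(B) = -2*B (n(B) = B - 3*B = -2*B)
b(A, T) = -A*(-17 + T) (b(A, T) = (A - 2*A)*(T - 17) = (-A)*(-17 + T) = -A*(-17 + T))
-2064 + b(-50, N(H(6), 0)) = -2064 - 50*(17 - (-6 + 0 + 6)) = -2064 - 50*(17 - 1*0) = -2064 - 50*(17 + 0) = -2064 - 50*17 = -2064 - 850 = -2914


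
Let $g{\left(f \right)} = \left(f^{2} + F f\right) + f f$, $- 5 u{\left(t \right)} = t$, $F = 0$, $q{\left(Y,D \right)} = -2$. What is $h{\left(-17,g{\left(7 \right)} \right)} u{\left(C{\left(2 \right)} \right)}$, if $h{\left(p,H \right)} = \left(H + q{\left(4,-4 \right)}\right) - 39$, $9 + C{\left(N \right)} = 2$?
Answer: $\frac{399}{5} \approx 79.8$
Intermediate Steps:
$C{\left(N \right)} = -7$ ($C{\left(N \right)} = -9 + 2 = -7$)
$u{\left(t \right)} = - \frac{t}{5}$
$g{\left(f \right)} = 2 f^{2}$ ($g{\left(f \right)} = \left(f^{2} + 0 f\right) + f f = \left(f^{2} + 0\right) + f^{2} = f^{2} + f^{2} = 2 f^{2}$)
$h{\left(p,H \right)} = -41 + H$ ($h{\left(p,H \right)} = \left(H - 2\right) - 39 = \left(-2 + H\right) - 39 = -41 + H$)
$h{\left(-17,g{\left(7 \right)} \right)} u{\left(C{\left(2 \right)} \right)} = \left(-41 + 2 \cdot 7^{2}\right) \left(\left(- \frac{1}{5}\right) \left(-7\right)\right) = \left(-41 + 2 \cdot 49\right) \frac{7}{5} = \left(-41 + 98\right) \frac{7}{5} = 57 \cdot \frac{7}{5} = \frac{399}{5}$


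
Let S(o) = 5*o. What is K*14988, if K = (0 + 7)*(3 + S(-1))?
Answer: -209832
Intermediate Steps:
K = -14 (K = (0 + 7)*(3 + 5*(-1)) = 7*(3 - 5) = 7*(-2) = -14)
K*14988 = -14*14988 = -209832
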